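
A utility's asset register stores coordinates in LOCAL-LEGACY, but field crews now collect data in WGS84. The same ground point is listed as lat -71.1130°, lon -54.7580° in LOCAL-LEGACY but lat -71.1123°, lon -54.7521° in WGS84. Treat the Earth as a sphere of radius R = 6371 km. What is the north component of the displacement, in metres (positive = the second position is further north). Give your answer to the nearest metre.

Δφ = -71.1123° − -71.1130° = +0.0007°; Δλ = -54.7521° − -54.7580° = +0.0059°.
1° along a meridian = πR/180 = 111195 m.
ΔN = Δφ × 111195 = 77.8 m; ΔE = Δλ × 111195 × cos(-71.1130°) = +0.0059 × 111195 × 0.323703 = 212.4 m.

ΔN = 78 m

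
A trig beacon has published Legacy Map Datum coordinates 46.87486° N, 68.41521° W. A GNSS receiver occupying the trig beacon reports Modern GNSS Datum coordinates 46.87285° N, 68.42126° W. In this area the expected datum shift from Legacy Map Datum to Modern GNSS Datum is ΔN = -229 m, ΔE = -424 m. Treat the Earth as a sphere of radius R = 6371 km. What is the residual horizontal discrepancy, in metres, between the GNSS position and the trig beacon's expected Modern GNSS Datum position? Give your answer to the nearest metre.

Observed coordinate differences: Δφ = -0.00201°, Δλ = -0.00605°.
Converting to metres (1° lat = 111195 m, cos φ = 0.683594): observed ΔN = -223.5 m, observed ΔE = -459.9 m.
Subtracting the expected shift leaves a residual of -223.5 − (-229) = 5.5 m north and -459.9 − (-424) = -35.9 m east.
Residual distance = √(5.5² + (-35.9)²) = 36.3 m.

36 m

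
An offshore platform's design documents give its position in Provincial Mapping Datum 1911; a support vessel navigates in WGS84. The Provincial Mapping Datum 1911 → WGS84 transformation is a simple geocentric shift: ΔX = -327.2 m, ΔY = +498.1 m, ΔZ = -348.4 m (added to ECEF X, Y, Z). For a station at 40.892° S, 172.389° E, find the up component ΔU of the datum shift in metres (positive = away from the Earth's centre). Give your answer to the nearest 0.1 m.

At φ = -40.892°, λ = 172.389°: sin φ = -0.654635, cos φ = 0.755945, sin λ = 0.132447, cos λ = -0.991190.
ΔU = cos φ cos λ·ΔX + cos φ sin λ·ΔY + sin φ·ΔZ = (0.755945)(-0.991190)(-327.2) + (0.755945)(0.132447)(498.1) + (-0.654635)(-348.4) = 523.11 m.

ΔU = 523.1 m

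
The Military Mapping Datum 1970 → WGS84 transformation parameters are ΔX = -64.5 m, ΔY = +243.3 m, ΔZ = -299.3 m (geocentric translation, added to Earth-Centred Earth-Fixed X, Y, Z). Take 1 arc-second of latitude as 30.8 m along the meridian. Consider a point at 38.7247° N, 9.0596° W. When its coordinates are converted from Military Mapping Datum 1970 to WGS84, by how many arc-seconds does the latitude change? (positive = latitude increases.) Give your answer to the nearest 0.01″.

Δφ = -5.51″

sin φ = 0.625579, cos φ = 0.780161, sin λ = -0.157462, cos λ = 0.987525.
North component: ΔN = −sin φ cos λ·ΔX − sin φ sin λ·ΔY + cos φ·ΔZ = −(0.625579)(0.987525)(-64.5) − (0.625579)(-0.157462)(243.3) + (0.780161)(-299.3) = -169.69 m.
1° of latitude spans 3600 × 30.80 = 110880 m, so Δφ = -169.69 / 110880 × 3600 = -5.509″.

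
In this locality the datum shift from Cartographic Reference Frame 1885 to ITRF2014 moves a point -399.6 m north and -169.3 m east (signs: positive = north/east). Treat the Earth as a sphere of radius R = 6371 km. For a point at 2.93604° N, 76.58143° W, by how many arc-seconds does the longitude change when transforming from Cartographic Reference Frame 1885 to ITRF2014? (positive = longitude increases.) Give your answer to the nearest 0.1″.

Δλ = -5.5″

At latitude 2.93604°, cos φ = 0.998687.
One radian of longitude at latitude φ spans R cos φ, so Δλ = ΔE / (R cos φ) = -169.3 / (6371000 × 0.998687) = -2.6608e-05 rad = -5.488″.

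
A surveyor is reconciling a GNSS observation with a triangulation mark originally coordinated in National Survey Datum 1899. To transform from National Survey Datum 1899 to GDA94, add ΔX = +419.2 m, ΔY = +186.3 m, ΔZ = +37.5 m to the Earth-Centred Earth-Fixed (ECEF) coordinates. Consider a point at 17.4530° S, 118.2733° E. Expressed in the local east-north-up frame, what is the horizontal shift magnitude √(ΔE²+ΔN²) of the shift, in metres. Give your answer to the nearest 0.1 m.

458.1 m

At φ = -17.4530°, λ = 118.2733°: sin φ = -0.299923, cos φ = 0.953963, sin λ = 0.880698, cos λ = -0.473678.
ΔE = −sin λ·ΔX + cos λ·ΔY = −(0.880698)·(419.2) + (-0.473678)·(186.3) = -457.43 m.
ΔN = −sin φ cos λ·ΔX − sin φ sin λ·ΔY + cos φ·ΔZ = −(-0.299923)(-0.473678)(419.2) − (-0.299923)(0.880698)(186.3) + (0.953963)(37.5) = 25.43 m.
Horizontal magnitude = √(ΔE² + ΔN²) = √((-457.43)² + 25.43²) = 458.14 m.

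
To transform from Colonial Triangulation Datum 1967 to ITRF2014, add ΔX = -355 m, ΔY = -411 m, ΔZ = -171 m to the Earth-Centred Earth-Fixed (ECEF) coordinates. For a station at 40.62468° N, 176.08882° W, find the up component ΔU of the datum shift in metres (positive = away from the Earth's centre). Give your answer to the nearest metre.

ΔU = 179 m

At φ = 40.62468°, λ = -176.08882°: sin φ = 0.651101, cos φ = 0.758991, sin λ = -0.068210, cos λ = -0.997671.
ΔU = cos φ cos λ·ΔX + cos φ sin λ·ΔY + sin φ·ΔZ = (0.758991)(-0.997671)(-355) + (0.758991)(-0.068210)(-411) + (0.651101)(-171) = 178.75 m.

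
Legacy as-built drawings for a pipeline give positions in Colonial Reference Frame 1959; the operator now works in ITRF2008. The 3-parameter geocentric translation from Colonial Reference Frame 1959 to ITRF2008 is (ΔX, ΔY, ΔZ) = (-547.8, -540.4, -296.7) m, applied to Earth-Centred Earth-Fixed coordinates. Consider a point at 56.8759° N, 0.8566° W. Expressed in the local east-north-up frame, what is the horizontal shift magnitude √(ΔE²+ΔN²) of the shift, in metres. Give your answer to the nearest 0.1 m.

The local east axis at (φ, λ) is (−sin λ, cos λ, 0), so ΔE = −sin(-0.8566°)·(-547.8) + cos(-0.8566°)·(-540.4) = -548.53 m.
The local north axis is (−sin φ cos λ, −sin φ sin λ, cos φ), giving ΔN = 458.725 − 6.766 − 162.133 = 289.83 m.
Horizontal magnitude = √(ΔE² + ΔN²) = √((-548.53)² + 289.83²) = 620.39 m.

620.4 m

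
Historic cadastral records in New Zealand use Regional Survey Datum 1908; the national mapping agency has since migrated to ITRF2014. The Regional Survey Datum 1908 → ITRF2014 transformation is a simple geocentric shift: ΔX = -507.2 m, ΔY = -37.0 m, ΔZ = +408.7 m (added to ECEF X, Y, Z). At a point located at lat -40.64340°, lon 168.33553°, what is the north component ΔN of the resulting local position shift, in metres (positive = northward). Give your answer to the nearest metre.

At φ = -40.64340°, λ = 168.33553°: sin φ = -0.651349, cos φ = 0.758778, sin λ = 0.202180, cos λ = -0.979348.
ΔN = −sin φ cos λ·ΔX − sin φ sin λ·ΔY + cos φ·ΔZ = −(-0.651349)(-0.979348)(-507.2) − (-0.651349)(0.202180)(-37.0) + (0.758778)(408.7) = 628.78 m.

ΔN = 629 m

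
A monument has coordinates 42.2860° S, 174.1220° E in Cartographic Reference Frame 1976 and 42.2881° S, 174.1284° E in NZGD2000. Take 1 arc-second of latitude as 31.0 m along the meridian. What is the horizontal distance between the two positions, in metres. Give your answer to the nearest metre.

578 m

Δφ = -42.2881° − -42.2860° = -0.0021°; Δλ = 174.1284° − 174.1220° = +0.0064°.
1° of latitude = 3600 × 31.00 = 111600 m.
ΔN = Δφ × 111600 = -234.4 m; ΔE = Δλ × 111600 × cos(-42.2860°) = +0.0064 × 111600 × 0.739796 = 528.4 m.
Distance = √(ΔE² + ΔN²) = √(528.4² + (-234.4)²) = 578.0 m.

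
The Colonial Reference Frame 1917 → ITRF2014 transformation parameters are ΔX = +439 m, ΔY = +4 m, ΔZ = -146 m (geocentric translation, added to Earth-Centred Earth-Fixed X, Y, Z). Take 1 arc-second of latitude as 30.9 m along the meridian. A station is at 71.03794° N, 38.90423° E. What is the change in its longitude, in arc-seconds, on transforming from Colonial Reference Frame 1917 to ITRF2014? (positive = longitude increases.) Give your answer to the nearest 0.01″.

Δλ = -27.15″

sin φ = 0.945734, cos φ = 0.324942, sin λ = 0.628021, cos λ = 0.778197.
East component: ΔE = −sin λ·ΔX + cos λ·ΔY = −(0.628021)(439) + (0.778197)(4) = -272.59 m.
1° of latitude spans 3600 × 30.90 = 111240 m; at latitude φ, 1° of longitude spans that × cos φ = 36146.5 m, so Δλ = -272.59 / 36146.5 × 3600 = -27.148″.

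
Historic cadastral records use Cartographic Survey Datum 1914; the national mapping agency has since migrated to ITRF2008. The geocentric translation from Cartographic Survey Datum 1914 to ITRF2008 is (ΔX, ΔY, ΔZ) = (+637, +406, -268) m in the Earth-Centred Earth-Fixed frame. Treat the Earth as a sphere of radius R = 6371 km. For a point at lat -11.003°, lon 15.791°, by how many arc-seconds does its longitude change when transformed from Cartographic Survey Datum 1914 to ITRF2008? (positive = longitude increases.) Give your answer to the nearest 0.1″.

Δλ = 7.2″

sin φ = -0.190860, cos φ = 0.981617, sin λ = 0.272129, cos λ = 0.962261.
East component: ΔE = −sin λ·ΔX + cos λ·ΔY = −(0.272129)(637) + (0.962261)(406) = 217.33 m.
1° of latitude spans πR/180 = 111195 m; at latitude φ, 1° of longitude spans that × cos φ = 109150.9 m, so Δλ = 217.33 / 109150.9 × 3600 = 7.168″.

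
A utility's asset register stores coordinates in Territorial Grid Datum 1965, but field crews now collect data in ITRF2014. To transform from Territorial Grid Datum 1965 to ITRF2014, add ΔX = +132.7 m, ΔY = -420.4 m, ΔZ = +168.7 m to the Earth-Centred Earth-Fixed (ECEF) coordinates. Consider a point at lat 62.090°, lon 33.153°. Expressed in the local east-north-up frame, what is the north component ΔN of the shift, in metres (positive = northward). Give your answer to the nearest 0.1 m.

ΔN = 184.0 m

At φ = 62.090°, λ = 33.153°: sin φ = 0.883684, cos φ = 0.468084, sin λ = 0.546877, cos λ = 0.837213.
ΔN = −sin φ cos λ·ΔX − sin φ sin λ·ΔY + cos φ·ΔZ = −(0.883684)(0.837213)(132.7) − (0.883684)(0.546877)(-420.4) + (0.468084)(168.7) = 183.96 m.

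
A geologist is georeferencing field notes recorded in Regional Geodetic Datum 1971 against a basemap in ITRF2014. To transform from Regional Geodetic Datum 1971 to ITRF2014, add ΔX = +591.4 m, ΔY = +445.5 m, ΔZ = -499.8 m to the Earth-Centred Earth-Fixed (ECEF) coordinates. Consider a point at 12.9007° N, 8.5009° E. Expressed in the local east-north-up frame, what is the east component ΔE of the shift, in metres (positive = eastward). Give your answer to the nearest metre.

The local east axis at (φ, λ) is (−sin λ, cos λ, 0), so ΔE = −sin(8.5009°)·591.4 + cos(8.5009°)·445.5 = 353.18 m.

ΔE = 353 m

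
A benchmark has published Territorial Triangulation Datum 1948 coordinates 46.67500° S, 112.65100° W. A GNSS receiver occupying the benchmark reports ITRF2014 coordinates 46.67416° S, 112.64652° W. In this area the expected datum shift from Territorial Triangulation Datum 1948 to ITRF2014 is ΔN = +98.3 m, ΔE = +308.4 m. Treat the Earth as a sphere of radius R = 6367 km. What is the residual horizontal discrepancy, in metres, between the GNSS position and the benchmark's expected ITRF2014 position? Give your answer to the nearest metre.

34 m

Observed coordinate differences: Δφ = +0.00084°, Δλ = +0.00448°.
Converting to metres (1° lat = 111125 m, cos φ = 0.686136): observed ΔN = 93.3 m, observed ΔE = 341.6 m.
Subtracting the expected shift leaves a residual of 93.3 − (98.3) = -5.0 m north and 341.6 − (308.4) = 33.2 m east.
Residual distance = √((-5.0)² + 33.2²) = 33.6 m.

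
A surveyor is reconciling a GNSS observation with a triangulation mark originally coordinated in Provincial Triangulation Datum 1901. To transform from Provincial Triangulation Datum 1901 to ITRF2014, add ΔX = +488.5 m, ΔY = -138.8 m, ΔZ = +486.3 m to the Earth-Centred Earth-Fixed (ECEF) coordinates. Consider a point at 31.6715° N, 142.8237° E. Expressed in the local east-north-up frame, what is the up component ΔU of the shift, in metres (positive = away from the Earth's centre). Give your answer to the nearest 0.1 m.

The local up (radial) axis is (cos φ cos λ, cos φ sin λ, sin φ), giving ΔU = -331.260 − 71.382 + 255.331 = -147.31 m.

ΔU = -147.3 m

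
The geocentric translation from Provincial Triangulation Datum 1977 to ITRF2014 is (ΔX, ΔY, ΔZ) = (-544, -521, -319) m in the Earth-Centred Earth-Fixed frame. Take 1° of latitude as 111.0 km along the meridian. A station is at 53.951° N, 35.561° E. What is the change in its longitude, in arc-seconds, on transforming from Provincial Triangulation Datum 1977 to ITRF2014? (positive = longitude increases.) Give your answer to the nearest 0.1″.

Δλ = -5.9″

sin φ = 0.808514, cos φ = 0.588477, sin λ = 0.581569, cos λ = 0.813497.
East component: ΔE = −sin λ·ΔX + cos λ·ΔY = −(0.581569)(-544) + (0.813497)(-521) = -107.46 m.
1° of latitude spans 111000 m; at latitude φ, 1° of longitude spans that × cos φ = 65320.9 m, so Δλ = -107.46 / 65320.9 × 3600 = -5.922″.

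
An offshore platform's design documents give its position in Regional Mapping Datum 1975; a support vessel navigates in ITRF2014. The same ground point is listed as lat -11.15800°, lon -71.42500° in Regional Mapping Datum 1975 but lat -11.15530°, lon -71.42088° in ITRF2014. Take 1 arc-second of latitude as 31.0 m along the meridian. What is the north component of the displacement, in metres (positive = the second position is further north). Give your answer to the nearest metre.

Δφ = -11.15530° − -11.15800° = +0.00270°; Δλ = -71.42088° − -71.42500° = +0.00412°.
1° of latitude = 3600 × 31.00 = 111600 m.
ΔN = Δφ × 111600 = 301.3 m; ΔE = Δλ × 111600 × cos(-11.15800°) = +0.00412 × 111600 × 0.981097 = 451.1 m.

ΔN = 301 m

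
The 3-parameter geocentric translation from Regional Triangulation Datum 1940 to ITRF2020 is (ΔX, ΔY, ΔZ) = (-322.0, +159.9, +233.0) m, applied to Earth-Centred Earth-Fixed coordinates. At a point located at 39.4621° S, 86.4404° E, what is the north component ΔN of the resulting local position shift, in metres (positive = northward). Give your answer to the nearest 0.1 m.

ΔN = 268.6 m

At φ = -39.4621°, λ = 86.4404°: sin φ = -0.635568, cos φ = 0.772045, sin λ = 0.998071, cos λ = 0.062087.
ΔN = −sin φ cos λ·ΔX − sin φ sin λ·ΔY + cos φ·ΔZ = −(-0.635568)(0.062087)(-322.0) − (-0.635568)(0.998071)(159.9) + (0.772045)(233.0) = 268.61 m.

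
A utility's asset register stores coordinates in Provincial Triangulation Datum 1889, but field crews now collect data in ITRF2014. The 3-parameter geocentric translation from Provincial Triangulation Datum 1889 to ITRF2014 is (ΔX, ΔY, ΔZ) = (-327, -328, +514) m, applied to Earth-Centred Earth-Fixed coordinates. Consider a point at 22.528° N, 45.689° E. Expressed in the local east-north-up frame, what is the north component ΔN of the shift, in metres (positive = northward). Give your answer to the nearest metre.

ΔN = 652 m

At φ = 22.528°, λ = 45.689°: sin φ = 0.383135, cos φ = 0.923692, sin λ = 0.715559, cos λ = 0.698553.
ΔN = −sin φ cos λ·ΔX − sin φ sin λ·ΔY + cos φ·ΔZ = −(0.383135)(0.698553)(-327) − (0.383135)(0.715559)(-328) + (0.923692)(514) = 652.22 m.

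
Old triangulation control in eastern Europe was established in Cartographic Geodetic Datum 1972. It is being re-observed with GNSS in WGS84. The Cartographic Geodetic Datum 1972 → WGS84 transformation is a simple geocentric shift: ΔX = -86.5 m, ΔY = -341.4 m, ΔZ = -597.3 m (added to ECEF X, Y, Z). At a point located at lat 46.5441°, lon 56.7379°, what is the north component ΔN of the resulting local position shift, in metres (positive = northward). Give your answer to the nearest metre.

ΔN = -169 m

The local north axis is (−sin φ cos λ, −sin φ sin λ, cos φ), giving ΔN = 34.439 + 207.223 − 410.821 = -169.16 m.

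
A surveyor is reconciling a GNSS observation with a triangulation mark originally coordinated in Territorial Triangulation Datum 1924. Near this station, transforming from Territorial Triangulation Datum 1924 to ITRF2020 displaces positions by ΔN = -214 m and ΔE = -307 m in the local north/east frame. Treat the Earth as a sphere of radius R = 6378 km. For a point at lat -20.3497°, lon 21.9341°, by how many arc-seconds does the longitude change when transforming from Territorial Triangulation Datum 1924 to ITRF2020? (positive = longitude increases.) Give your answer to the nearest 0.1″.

Δλ = -10.6″

At latitude -20.3497°, cos φ = 0.937588.
One radian of longitude at latitude φ spans R cos φ, so Δλ = ΔE / (R cos φ) = -307.0 / (6378000 × 0.937588) = -5.1338e-05 rad = -10.589″.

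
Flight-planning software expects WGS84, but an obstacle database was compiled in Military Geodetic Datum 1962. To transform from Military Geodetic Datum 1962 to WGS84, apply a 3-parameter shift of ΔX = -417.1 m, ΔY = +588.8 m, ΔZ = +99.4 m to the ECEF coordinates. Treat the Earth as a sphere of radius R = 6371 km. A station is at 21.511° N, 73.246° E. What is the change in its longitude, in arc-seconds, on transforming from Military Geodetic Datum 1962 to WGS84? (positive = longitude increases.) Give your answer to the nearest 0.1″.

sin φ = 0.366680, cos φ = 0.930347, sin λ = 0.957551, cos λ = 0.288263.
East component: ΔE = −sin λ·ΔX + cos λ·ΔY = −(0.957551)(-417.1) + (0.288263)(588.8) = 569.12 m.
1° of latitude spans πR/180 = 111195 m; at latitude φ, 1° of longitude spans that × cos φ = 103449.9 m, so Δλ = 569.12 / 103449.9 × 3600 = 19.805″.

Δλ = 19.8″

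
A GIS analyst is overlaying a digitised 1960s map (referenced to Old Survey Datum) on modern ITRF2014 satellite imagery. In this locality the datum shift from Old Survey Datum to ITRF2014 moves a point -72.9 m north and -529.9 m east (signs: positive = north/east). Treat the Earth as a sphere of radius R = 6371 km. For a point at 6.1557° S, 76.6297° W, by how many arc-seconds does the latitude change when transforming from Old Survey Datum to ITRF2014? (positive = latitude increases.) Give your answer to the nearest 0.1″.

Δφ = -2.4″

On a sphere of radius R, 1 rad of latitude = R, so Δφ = ΔN / R = -72.9 / 6371000 = -1.1442e-05 rad = -2.360″.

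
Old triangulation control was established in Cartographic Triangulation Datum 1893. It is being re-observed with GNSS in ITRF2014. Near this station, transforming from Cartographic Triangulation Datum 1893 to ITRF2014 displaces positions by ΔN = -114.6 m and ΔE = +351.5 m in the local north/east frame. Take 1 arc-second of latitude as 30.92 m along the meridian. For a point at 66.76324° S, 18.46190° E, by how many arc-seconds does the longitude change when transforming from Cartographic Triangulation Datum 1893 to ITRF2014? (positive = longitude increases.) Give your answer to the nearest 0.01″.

Δλ = 28.81″

At latitude -66.76324°, cos φ = 0.394532.
1″ of longitude at this latitude = 30.92 × cos φ = 12.1989 m, so Δλ = 351.5 / 12.1989 = 28.814″.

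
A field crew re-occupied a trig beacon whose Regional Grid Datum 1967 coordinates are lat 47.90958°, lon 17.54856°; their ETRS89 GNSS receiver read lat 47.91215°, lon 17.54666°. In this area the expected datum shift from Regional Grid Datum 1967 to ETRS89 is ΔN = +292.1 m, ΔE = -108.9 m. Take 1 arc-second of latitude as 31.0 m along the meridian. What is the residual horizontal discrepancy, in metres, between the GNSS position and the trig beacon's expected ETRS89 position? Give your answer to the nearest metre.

34 m

Observed coordinate differences: Δφ = +0.00257°, Δλ = -0.00190°.
Converting to metres (1° lat = 111600 m, cos φ = 0.670303): observed ΔN = 286.8 m, observed ΔE = -142.1 m.
Subtracting the expected shift leaves a residual of 286.8 − (292.1) = -5.3 m north and -142.1 − (-108.9) = -33.2 m east.
Residual distance = √((-5.3)² + (-33.2)²) = 33.6 m.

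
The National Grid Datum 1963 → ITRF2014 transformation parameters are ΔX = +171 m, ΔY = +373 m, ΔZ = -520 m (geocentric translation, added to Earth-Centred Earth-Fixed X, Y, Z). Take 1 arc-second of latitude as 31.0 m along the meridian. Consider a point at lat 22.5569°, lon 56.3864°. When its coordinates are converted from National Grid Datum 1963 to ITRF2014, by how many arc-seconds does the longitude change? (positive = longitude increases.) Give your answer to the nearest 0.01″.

Δλ = 2.24″

sin φ = 0.383601, cos φ = 0.923499, sin λ = 0.832790, cos λ = 0.553589.
East component: ΔE = −sin λ·ΔX + cos λ·ΔY = −(0.832790)(171) + (0.553589)(373) = 64.08 m.
1° of latitude spans 3600 × 31.00 = 111600 m; at latitude φ, 1° of longitude spans that × cos φ = 103062.5 m, so Δλ = 64.08 / 103062.5 × 3600 = 2.238″.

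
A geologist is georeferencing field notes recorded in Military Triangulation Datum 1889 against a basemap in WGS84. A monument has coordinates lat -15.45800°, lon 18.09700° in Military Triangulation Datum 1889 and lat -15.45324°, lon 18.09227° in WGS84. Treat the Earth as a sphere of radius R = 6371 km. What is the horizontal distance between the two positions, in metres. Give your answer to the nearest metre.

733 m

Δφ = -15.45324° − -15.45800° = +0.00476°; Δλ = 18.09227° − 18.09700° = -0.00473°.
1° along a meridian = πR/180 = 111195 m.
ΔN = Δφ × 111195 = 529.3 m; ΔE = Δλ × 111195 × cos(-15.45800°) = -0.00473 × 111195 × 0.963826 = -506.9 m.
Distance = √(ΔE² + ΔN²) = √((-506.9)² + 529.3²) = 732.9 m.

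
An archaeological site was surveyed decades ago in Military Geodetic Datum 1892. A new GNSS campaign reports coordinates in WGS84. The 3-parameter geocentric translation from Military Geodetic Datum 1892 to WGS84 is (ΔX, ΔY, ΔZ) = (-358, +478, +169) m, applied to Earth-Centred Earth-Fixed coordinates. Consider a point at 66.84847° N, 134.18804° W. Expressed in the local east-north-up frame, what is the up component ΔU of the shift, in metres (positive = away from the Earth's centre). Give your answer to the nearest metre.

The local up (radial) axis is (cos φ cos λ, cos φ sin λ, sin φ), giving ΔU = 98.107 − 134.758 + 155.390 = 118.74 m.

ΔU = 119 m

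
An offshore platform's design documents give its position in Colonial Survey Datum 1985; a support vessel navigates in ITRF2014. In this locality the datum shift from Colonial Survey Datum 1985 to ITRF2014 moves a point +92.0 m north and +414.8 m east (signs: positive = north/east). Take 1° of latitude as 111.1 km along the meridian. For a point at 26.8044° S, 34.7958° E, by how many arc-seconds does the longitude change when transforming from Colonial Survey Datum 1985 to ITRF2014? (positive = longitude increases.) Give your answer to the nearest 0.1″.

At latitude -26.8044°, cos φ = 0.892551.
1° of longitude at this latitude = 111.1 × cos φ = 99.16 km, so Δλ = 414.8 / 99162.4 = 0.0041830° = 15.059″.

Δλ = 15.1″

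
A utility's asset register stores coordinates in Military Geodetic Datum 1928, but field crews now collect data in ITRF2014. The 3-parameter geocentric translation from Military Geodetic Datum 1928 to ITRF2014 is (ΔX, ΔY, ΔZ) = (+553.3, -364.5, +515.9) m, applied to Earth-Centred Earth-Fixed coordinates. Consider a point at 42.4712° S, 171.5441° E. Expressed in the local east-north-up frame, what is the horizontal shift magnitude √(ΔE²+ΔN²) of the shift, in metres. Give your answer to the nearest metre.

The local east axis at (φ, λ) is (−sin λ, cos λ, 0), so ΔE = −sin(171.5441°)·553.3 + cos(171.5441°)·(-364.5) = 279.18 m.
The local north axis is (−sin φ cos λ, −sin φ sin λ, cos φ), giving ΔN = -369.538 − 36.191 + 380.537 = -25.19 m.
Horizontal magnitude = √(ΔE² + ΔN²) = √(279.18² + (-25.19)²) = 280.31 m.

280 m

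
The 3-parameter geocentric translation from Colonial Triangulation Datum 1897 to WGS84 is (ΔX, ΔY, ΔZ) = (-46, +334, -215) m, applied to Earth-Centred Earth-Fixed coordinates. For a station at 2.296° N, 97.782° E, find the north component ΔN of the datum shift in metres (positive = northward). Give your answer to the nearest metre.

At φ = 2.296°, λ = 97.782°: sin φ = 0.040062, cos φ = 0.999197, sin λ = 0.990790, cos λ = -0.135404.
ΔN = −sin φ cos λ·ΔX − sin φ sin λ·ΔY + cos φ·ΔZ = −(0.040062)(-0.135404)(-46) − (0.040062)(0.990790)(334) + (0.999197)(-215) = -228.33 m.

ΔN = -228 m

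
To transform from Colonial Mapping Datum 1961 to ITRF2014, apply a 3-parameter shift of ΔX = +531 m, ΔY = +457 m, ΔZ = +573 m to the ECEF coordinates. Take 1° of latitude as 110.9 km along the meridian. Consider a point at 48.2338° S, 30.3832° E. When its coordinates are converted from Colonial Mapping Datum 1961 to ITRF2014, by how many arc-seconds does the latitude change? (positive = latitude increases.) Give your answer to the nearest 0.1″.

Δφ = 29.1″

sin φ = -0.745869, cos φ = 0.666093, sin λ = 0.505781, cos λ = 0.862662.
North component: ΔN = −sin φ cos λ·ΔX − sin φ sin λ·ΔY + cos φ·ΔZ = −(-0.745869)(0.862662)(531) − (-0.745869)(0.505781)(457) + (0.666093)(573) = 895.74 m.
1° of latitude spans 110900 m, so Δφ = 895.74 / 110900 × 3600 = 29.077″.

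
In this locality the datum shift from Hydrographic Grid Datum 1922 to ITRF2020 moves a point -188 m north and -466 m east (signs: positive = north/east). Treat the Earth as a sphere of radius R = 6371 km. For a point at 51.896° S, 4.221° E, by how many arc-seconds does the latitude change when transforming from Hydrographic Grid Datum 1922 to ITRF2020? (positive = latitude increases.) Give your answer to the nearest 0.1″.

Δφ = -6.1″

On a sphere of radius R, 1 rad of latitude = R, so Δφ = ΔN / R = -188.0 / 6371000 = -2.9509e-05 rad = -6.087″.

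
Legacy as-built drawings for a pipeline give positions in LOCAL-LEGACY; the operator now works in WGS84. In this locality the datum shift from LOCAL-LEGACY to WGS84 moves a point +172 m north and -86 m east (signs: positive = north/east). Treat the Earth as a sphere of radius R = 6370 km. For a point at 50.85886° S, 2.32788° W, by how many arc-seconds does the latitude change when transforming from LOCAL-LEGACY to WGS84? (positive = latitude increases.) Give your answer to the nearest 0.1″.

On a sphere of radius R, 1 rad of latitude = R, so Δφ = ΔN / R = 172.0 / 6370000 = 2.7002e-05 rad = 5.569″.

Δφ = 5.6″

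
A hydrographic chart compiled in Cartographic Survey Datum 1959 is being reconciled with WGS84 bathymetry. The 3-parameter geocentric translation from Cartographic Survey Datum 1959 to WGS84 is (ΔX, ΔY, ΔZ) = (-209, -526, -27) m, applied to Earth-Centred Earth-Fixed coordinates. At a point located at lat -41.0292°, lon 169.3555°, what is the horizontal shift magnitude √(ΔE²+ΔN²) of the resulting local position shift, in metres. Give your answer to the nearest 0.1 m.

The local east axis at (φ, λ) is (−sin λ, cos λ, 0), so ΔE = −sin(169.3555°)·(-209) + cos(169.3555°)·(-526) = 555.55 m.
The local north axis is (−sin φ cos λ, −sin φ sin λ, cos φ), giving ΔN = 134.836 − 63.780 − 20.368 = 50.69 m.
Horizontal magnitude = √(ΔE² + ΔN²) = √(555.55² + 50.69²) = 557.86 m.

557.9 m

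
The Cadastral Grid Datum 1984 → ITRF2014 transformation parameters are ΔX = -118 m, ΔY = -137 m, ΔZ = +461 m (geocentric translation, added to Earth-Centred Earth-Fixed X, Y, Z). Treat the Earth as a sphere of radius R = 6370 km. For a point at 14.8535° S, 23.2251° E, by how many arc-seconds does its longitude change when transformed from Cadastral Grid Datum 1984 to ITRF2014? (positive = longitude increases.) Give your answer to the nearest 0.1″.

sin φ = -0.256348, cos φ = 0.966584, sin λ = 0.394345, cos λ = 0.918963.
East component: ΔE = −sin λ·ΔX + cos λ·ΔY = −(0.394345)(-118) + (0.918963)(-137) = -79.37 m.
1° of latitude spans πR/180 = 111177 m; at latitude φ, 1° of longitude spans that × cos φ = 107462.4 m, so Δλ = -79.37 / 107462.4 × 3600 = -2.659″.

Δλ = -2.7″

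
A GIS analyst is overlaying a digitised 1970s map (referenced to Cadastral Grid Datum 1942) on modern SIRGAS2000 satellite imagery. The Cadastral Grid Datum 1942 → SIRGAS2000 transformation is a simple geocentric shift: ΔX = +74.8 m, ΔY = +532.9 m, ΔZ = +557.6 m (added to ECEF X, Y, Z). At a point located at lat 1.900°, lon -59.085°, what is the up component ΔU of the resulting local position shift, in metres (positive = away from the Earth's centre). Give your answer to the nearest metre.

ΔU = -400 m

The local up (radial) axis is (cos φ cos λ, cos φ sin λ, sin φ), giving ΔU = 38.409 − 456.940 + 18.487 = -400.04 m.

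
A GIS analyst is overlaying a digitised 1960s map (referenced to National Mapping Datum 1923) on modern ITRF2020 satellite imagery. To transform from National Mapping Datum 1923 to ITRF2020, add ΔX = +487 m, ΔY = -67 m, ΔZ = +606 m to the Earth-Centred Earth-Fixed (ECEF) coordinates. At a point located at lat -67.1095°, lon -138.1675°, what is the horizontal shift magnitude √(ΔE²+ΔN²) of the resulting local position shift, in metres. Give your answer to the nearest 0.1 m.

The local east axis at (φ, λ) is (−sin λ, cos λ, 0), so ΔE = −sin(-138.1675°)·487 + cos(-138.1675°)·(-67) = 374.73 m.
The local north axis is (−sin φ cos λ, −sin φ sin λ, cos φ), giving ΔN = -334.287 + 41.167 + 235.717 = -57.40 m.
Horizontal magnitude = √(ΔE² + ΔN²) = √(374.73² + (-57.40)²) = 379.10 m.

379.1 m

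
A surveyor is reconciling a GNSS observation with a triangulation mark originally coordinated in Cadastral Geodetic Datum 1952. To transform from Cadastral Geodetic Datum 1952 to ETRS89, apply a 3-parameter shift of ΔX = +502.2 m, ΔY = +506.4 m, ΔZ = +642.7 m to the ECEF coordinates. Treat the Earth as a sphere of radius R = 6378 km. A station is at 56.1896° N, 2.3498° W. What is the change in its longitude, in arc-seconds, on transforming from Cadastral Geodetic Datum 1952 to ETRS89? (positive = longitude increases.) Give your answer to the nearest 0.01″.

Δλ = 30.60″

sin φ = 0.830883, cos φ = 0.556446, sin λ = -0.041000, cos λ = 0.999159.
East component: ΔE = −sin λ·ΔX + cos λ·ΔY = −(-0.041000)(502.2) + (0.999159)(506.4) = 526.56 m.
1° of latitude spans πR/180 = 111317 m; at latitude φ, 1° of longitude spans that × cos φ = 61942.0 m, so Δλ = 526.56 / 61942.0 × 3600 = 30.603″.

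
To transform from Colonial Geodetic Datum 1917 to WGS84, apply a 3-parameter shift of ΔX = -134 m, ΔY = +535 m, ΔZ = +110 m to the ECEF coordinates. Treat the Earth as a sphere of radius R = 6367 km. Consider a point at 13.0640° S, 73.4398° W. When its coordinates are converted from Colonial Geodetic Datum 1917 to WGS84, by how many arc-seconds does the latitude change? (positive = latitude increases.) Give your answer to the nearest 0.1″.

Δφ = -0.6″

sin φ = -0.226039, cos φ = 0.974118, sin λ = -0.958521, cos λ = 0.285023.
North component: ΔN = −sin φ cos λ·ΔX − sin φ sin λ·ΔY + cos φ·ΔZ = −(-0.226039)(0.285023)(-134) − (-0.226039)(-0.958521)(535) + (0.974118)(110) = -17.40 m.
1° of latitude spans πR/180 = 111125 m, so Δφ = -17.40 / 111125 × 3600 = -0.564″.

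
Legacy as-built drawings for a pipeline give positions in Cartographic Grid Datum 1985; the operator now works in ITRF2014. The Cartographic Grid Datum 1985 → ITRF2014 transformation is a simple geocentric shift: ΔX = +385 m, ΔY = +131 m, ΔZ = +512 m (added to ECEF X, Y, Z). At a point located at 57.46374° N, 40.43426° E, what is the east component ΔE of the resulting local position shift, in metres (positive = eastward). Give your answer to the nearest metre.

ΔE = -150 m

The local east axis at (φ, λ) is (−sin λ, cos λ, 0), so ΔE = −sin(40.43426°)·385 + cos(40.43426°)·131 = -149.99 m.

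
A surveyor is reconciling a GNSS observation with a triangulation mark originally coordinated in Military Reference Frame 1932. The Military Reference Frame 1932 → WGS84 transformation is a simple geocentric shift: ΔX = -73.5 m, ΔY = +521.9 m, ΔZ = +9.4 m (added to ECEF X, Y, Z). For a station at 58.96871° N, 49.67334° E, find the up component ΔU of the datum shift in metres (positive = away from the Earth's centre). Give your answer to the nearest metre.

ΔU = 189 m

At φ = 58.96871°, λ = 49.67334°: sin φ = 0.856886, cos φ = 0.515506, sin λ = 0.762367, cos λ = 0.647145.
ΔU = cos φ cos λ·ΔX + cos φ sin λ·ΔY + sin φ·ΔZ = (0.515506)(0.647145)(-73.5) + (0.515506)(0.762367)(521.9) + (0.856886)(9.4) = 188.64 m.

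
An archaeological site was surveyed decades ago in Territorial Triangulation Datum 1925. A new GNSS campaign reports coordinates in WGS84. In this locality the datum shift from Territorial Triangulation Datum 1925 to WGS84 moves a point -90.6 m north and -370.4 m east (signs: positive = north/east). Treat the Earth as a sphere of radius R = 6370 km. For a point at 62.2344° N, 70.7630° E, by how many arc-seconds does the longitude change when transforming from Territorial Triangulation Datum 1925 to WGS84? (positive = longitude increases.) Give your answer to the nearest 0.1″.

Δλ = -25.7″

At latitude 62.2344°, cos φ = 0.465855.
One radian of longitude at latitude φ spans R cos φ, so Δλ = ΔE / (R cos φ) = -370.4 / (6370000 × 0.465855) = -1.2482e-04 rad = -25.746″.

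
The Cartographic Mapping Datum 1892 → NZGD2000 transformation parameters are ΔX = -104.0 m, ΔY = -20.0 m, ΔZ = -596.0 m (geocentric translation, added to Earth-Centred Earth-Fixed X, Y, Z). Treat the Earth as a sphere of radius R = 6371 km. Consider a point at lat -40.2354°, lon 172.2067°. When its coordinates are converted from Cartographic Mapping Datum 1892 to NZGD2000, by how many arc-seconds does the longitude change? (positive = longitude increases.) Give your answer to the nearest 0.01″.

sin φ = -0.645929, cos φ = 0.763397, sin λ = 0.135600, cos λ = -0.990764.
East component: ΔE = −sin λ·ΔX + cos λ·ΔY = −(0.135600)(-104.0) + (-0.990764)(-20.0) = 33.92 m.
1° of latitude spans πR/180 = 111195 m; at latitude φ, 1° of longitude spans that × cos φ = 84885.9 m, so Δλ = 33.92 / 84885.9 × 3600 = 1.438″.

Δλ = 1.44″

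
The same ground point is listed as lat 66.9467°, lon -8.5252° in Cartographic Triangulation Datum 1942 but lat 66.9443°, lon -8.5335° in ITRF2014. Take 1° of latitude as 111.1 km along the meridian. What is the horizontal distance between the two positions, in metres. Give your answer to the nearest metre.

449 m

Δφ = 66.9443° − 66.9467° = -0.0024°; Δλ = -8.5335° − -8.5252° = -0.0083°.
ΔN = Δφ × 111100 = -266.6 m; ΔE = Δλ × 111100 × cos(66.9467°) = -0.0083 × 111100 × 0.391587 = -361.1 m.
Distance = √(ΔE² + ΔN²) = √((-361.1)² + (-266.6)²) = 448.9 m.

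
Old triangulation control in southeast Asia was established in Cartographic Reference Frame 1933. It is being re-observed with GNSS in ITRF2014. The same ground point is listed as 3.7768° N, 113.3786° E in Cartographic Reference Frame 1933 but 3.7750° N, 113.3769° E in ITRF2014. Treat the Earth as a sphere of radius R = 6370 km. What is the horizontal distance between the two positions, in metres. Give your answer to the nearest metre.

Δφ = 3.7750° − 3.7768° = -0.0018°; Δλ = 113.3769° − 113.3786° = -0.0017°.
1° along a meridian = πR/180 = 111177 m.
ΔN = Δφ × 111177 = -200.1 m; ΔE = Δλ × 111177 × cos(3.7768°) = -0.0017 × 111177 × 0.997828 = -188.6 m.
Distance = √(ΔE² + ΔN²) = √((-188.6)² + (-200.1)²) = 275.0 m.

275 m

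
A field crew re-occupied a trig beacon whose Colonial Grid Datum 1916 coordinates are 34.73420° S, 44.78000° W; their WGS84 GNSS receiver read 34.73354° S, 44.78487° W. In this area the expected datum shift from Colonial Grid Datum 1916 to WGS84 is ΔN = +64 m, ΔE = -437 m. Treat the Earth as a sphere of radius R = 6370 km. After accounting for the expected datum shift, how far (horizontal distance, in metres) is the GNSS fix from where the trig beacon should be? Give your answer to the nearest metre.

12 m

Observed coordinate differences: Δφ = +0.00066°, Δλ = -0.00487°.
Converting to metres (1° lat = 111177 m, cos φ = 0.821804): observed ΔN = 73.4 m, observed ΔE = -445.0 m.
Subtracting the expected shift leaves a residual of 73.4 − (64) = 9.4 m north and -445.0 − (-437) = -8.0 m east.
Residual distance = √(9.4² + (-8.0)²) = 12.3 m.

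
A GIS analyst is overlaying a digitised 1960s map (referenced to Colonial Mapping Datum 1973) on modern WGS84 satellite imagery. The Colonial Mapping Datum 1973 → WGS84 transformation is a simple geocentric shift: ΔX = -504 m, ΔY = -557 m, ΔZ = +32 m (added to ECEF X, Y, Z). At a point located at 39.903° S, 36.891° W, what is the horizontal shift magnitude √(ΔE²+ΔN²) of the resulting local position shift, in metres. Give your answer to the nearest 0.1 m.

At φ = -39.903°, λ = -36.891°: sin φ = -0.641490, cos φ = 0.767132, sin λ = -0.600295, cos λ = 0.799779.
ΔE = −sin λ·ΔX + cos λ·ΔY = −(-0.600295)·(-504) + (0.799779)·(-557) = -748.03 m.
ΔN = −sin φ cos λ·ΔX − sin φ sin λ·ΔY + cos φ·ΔZ = −(-0.641490)(0.799779)(-504) − (-0.641490)(-0.600295)(-557) + (0.767132)(32) = -19.54 m.
Horizontal magnitude = √(ΔE² + ΔN²) = √((-748.03)² + (-19.54)²) = 748.28 m.

748.3 m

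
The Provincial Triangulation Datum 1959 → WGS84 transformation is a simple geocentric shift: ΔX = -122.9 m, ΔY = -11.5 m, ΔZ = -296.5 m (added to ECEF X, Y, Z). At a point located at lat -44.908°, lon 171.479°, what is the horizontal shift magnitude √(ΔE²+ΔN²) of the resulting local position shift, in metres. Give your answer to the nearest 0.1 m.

At φ = -44.908°, λ = 171.479°: sin φ = -0.705970, cos φ = 0.708241, sin λ = 0.148172, cos λ = -0.988962.
ΔE = −sin λ·ΔX + cos λ·ΔY = −(0.148172)·(-122.9) + (-0.988962)·(-11.5) = 29.58 m.
ΔN = −sin φ cos λ·ΔX − sin φ sin λ·ΔY + cos φ·ΔZ = −(-0.705970)(-0.988962)(-122.9) − (-0.705970)(0.148172)(-11.5) + (0.708241)(-296.5) = -125.39 m.
Horizontal magnitude = √(ΔE² + ΔN²) = √(29.58² + (-125.39)²) = 128.83 m.

128.8 m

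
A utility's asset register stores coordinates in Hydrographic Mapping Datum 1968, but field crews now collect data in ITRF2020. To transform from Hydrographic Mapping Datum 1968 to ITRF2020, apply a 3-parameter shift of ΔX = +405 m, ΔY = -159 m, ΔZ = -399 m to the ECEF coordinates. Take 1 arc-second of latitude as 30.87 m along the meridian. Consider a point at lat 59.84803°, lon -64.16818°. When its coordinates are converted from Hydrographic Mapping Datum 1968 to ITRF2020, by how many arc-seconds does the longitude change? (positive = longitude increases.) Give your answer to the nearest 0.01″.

Δλ = 19.04″

sin φ = 0.864696, cos φ = 0.502295, sin λ = -0.900077, cos λ = 0.435731.
East component: ΔE = −sin λ·ΔX + cos λ·ΔY = −(-0.900077)(405) + (0.435731)(-159) = 295.25 m.
1° of latitude spans 3600 × 30.87 = 111132 m; at latitude φ, 1° of longitude spans that × cos φ = 55821.1 m, so Δλ = 295.25 / 55821.1 × 3600 = 19.041″.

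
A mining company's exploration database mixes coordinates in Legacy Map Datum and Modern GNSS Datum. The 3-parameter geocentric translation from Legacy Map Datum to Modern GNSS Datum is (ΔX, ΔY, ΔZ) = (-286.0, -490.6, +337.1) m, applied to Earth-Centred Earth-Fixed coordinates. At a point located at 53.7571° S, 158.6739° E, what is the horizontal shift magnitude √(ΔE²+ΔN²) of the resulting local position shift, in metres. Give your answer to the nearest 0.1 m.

622.7 m

At φ = -53.7571°, λ = 158.6739°: sin φ = -0.806518, cos φ = 0.591210, sin λ = 0.363676, cos λ = -0.931526.
ΔE = −sin λ·ΔX + cos λ·ΔY = −(0.363676)·(-286.0) + (-0.931526)·(-490.6) = 561.02 m.
ΔN = −sin φ cos λ·ΔX − sin φ sin λ·ΔY + cos φ·ΔZ = −(-0.806518)(-0.931526)(-286.0) − (-0.806518)(0.363676)(-490.6) + (0.591210)(337.1) = 270.27 m.
Horizontal magnitude = √(ΔE² + ΔN²) = √(561.02² + 270.27²) = 622.72 m.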